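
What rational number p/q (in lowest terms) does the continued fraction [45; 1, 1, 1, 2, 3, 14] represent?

17613/386

a_0 = 45: 45/1
a_1 = 1: 46/1
a_2 = 1: 91/2
a_3 = 1: 137/3
a_4 = 2: 365/8
a_5 = 3: 1232/27
a_6 = 14: 17613/386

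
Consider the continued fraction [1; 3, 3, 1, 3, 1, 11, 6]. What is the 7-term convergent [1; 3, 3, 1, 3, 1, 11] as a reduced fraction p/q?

Start with 11.
1 + 1/(11/1) = 1 + 1/11 = 12/11
3 + 1/(12/11) = 3 + 11/12 = 47/12
1 + 1/(47/12) = 1 + 12/47 = 59/47
3 + 1/(59/47) = 3 + 47/59 = 224/59
3 + 1/(224/59) = 3 + 59/224 = 731/224
1 + 1/(731/224) = 1 + 224/731 = 955/731

955/731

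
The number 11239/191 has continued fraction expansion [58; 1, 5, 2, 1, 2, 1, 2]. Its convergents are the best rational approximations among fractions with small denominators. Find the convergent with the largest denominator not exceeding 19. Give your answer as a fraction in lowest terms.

1118/19

a_0 = 58: 58/1  (≤ bound)
a_1 = 1: 59/1  (≤ bound)
a_2 = 5: 353/6  (≤ bound)
a_3 = 2: 765/13  (≤ bound)
a_4 = 1: 1118/19  (≤ bound)
a_5 = 2: 3001/51  (> 19, stop)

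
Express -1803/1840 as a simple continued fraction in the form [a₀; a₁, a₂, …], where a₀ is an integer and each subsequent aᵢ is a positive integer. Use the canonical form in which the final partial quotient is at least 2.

[-1; 49, 1, 2, 1, 2, 3]

-1803 ÷ 1840 → quotient -1, remainder 37
1840 ÷ 37 → quotient 49, remainder 27
37 ÷ 27 → quotient 1, remainder 10
27 ÷ 10 → quotient 2, remainder 7
10 ÷ 7 → quotient 1, remainder 3
7 ÷ 3 → quotient 2, remainder 1
3 ÷ 1 → quotient 3, remainder 0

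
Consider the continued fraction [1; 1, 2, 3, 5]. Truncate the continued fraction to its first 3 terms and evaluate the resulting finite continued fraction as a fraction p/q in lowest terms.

5/3

a_0 = 1: 1/1
a_1 = 1: 2/1
a_2 = 2: 5/3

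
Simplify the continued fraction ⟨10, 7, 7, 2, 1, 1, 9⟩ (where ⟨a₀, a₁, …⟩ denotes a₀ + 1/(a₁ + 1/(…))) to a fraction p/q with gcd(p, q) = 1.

a_0 = 10: 10/1
a_1 = 7: 71/7
a_2 = 7: 507/50
a_3 = 2: 1085/107
a_4 = 1: 1592/157
a_5 = 1: 2677/264
a_6 = 9: 25685/2533

25685/2533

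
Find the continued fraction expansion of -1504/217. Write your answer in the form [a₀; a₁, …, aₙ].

Run the Euclidean algorithm, recording each quotient:
-1504 = -7·217 + 15, so a_0 = -7
217 = 14·15 + 7, so a_1 = 14
15 = 2·7 + 1, so a_2 = 2
7 = 7·1 + 0, so a_3 = 7

[-7; 14, 2, 7]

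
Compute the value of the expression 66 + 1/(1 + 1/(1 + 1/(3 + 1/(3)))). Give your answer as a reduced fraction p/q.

1531/23

Start with 3.
3 + 1/(3/1) = 3 + 1/3 = 10/3
1 + 1/(10/3) = 1 + 3/10 = 13/10
1 + 1/(13/10) = 1 + 10/13 = 23/13
66 + 1/(23/13) = 66 + 13/23 = 1531/23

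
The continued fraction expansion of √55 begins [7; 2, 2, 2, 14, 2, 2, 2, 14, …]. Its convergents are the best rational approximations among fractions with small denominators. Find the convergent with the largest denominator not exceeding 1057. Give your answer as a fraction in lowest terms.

6593/889

List convergents until the denominator exceeds the bound:
a_0 = 7: 7/1  (≤ bound)
a_1 = 2: 15/2  (≤ bound)
a_2 = 2: 37/5  (≤ bound)
a_3 = 2: 89/12  (≤ bound)
a_4 = 14: 1283/173  (≤ bound)
a_5 = 2: 2655/358  (≤ bound)
a_6 = 2: 6593/889  (≤ bound)
a_7 = 2: 15841/2136  (> 1057, stop)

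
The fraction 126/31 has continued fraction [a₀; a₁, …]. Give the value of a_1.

126 = 4·31 + 2, so a_0 = 4
31 = 15·2 + 1, so a_1 = 15

15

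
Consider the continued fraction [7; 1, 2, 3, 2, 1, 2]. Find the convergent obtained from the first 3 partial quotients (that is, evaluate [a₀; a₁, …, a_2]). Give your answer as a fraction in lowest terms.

Collapse the nested fraction from the inside out:
Start with 2.
1 + 1/(2/1) = 1 + 1/2 = 3/2
7 + 1/(3/2) = 7 + 2/3 = 23/3

23/3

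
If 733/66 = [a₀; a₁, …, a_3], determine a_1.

Repeatedly divide and take the remainder:
733 = 11·66 + 7, so a_0 = 11
66 = 9·7 + 3, so a_1 = 9

9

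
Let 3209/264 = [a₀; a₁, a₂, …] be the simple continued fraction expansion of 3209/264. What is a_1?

6

⌊3209/264⌋ = 12, remainder 41
⌊264/41⌋ = 6, remainder 18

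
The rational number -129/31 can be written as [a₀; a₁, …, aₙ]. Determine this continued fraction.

Apply division with remainder until the remainder is 0:
⌊-129/31⌋ = -5, remainder 26
⌊31/26⌋ = 1, remainder 5
⌊26/5⌋ = 5, remainder 1
⌊5/1⌋ = 5, remainder 0

[-5; 1, 5, 5]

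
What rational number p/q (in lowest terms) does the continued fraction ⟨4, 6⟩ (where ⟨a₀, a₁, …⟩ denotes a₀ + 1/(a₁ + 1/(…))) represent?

a_0 = 4: 4/1
a_1 = 6: 25/6

25/6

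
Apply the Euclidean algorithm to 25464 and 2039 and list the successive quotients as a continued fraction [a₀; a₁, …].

Apply division with remainder until the remainder is 0:
⌊25464/2039⌋ = 12, remainder 996
⌊2039/996⌋ = 2, remainder 47
⌊996/47⌋ = 21, remainder 9
⌊47/9⌋ = 5, remainder 2
⌊9/2⌋ = 4, remainder 1
⌊2/1⌋ = 2, remainder 0

[12; 2, 21, 5, 4, 2]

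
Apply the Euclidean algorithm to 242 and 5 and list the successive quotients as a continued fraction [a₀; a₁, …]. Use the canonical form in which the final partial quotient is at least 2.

242 ÷ 5 → quotient 48, remainder 2
5 ÷ 2 → quotient 2, remainder 1
2 ÷ 1 → quotient 2, remainder 0

[48; 2, 2]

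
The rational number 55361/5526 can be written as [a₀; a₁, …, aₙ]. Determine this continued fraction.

Run the Euclidean algorithm, recording each quotient:
55361 = 10·5526 + 101, so a_0 = 10
5526 = 54·101 + 72, so a_1 = 54
101 = 1·72 + 29, so a_2 = 1
72 = 2·29 + 14, so a_3 = 2
29 = 2·14 + 1, so a_4 = 2
14 = 14·1 + 0, so a_5 = 14

[10; 54, 1, 2, 2, 14]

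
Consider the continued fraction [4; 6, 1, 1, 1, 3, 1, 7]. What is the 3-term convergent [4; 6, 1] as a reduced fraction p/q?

29/7

a_0 = 4: 4/1
a_1 = 6: 25/6
a_2 = 1: 29/7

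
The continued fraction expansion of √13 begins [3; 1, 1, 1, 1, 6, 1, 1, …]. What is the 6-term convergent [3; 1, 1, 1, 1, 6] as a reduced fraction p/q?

119/33

Start with 6.
1 + 1/(6/1) = 1 + 1/6 = 7/6
1 + 1/(7/6) = 1 + 6/7 = 13/7
1 + 1/(13/7) = 1 + 7/13 = 20/13
1 + 1/(20/13) = 1 + 13/20 = 33/20
3 + 1/(33/20) = 3 + 20/33 = 119/33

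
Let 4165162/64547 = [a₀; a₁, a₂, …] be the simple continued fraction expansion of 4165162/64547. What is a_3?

8

Repeatedly divide and take the remainder:
4165162 = 64·64547 + 34154, so a_0 = 64
64547 = 1·34154 + 30393, so a_1 = 1
34154 = 1·30393 + 3761, so a_2 = 1
30393 = 8·3761 + 305, so a_3 = 8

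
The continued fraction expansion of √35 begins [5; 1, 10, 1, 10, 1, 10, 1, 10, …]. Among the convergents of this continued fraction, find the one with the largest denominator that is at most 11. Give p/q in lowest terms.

List convergents until the denominator exceeds the bound:
a_0 = 5: 5/1  (≤ bound)
a_1 = 1: 6/1  (≤ bound)
a_2 = 10: 65/11  (≤ bound)
a_3 = 1: 71/12  (> 11, stop)

65/11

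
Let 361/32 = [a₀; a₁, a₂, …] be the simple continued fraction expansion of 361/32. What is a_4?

4

361 ÷ 32 → quotient 11, remainder 9
32 ÷ 9 → quotient 3, remainder 5
9 ÷ 5 → quotient 1, remainder 4
5 ÷ 4 → quotient 1, remainder 1
4 ÷ 1 → quotient 4, remainder 0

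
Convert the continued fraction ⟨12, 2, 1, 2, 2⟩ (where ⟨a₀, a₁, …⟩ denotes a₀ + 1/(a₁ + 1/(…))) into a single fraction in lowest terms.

Start with 2.
2 + 1/(2/1) = 2 + 1/2 = 5/2
1 + 1/(5/2) = 1 + 2/5 = 7/5
2 + 1/(7/5) = 2 + 5/7 = 19/7
12 + 1/(19/7) = 12 + 7/19 = 235/19

235/19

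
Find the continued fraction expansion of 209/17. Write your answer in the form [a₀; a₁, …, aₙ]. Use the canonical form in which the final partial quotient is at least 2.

[12; 3, 2, 2]

⌊209/17⌋ = 12, remainder 5
⌊17/5⌋ = 3, remainder 2
⌊5/2⌋ = 2, remainder 1
⌊2/1⌋ = 2, remainder 0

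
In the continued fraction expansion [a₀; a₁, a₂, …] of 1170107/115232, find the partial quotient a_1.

6

1170107 = 10·115232 + 17787, so a_0 = 10
115232 = 6·17787 + 8510, so a_1 = 6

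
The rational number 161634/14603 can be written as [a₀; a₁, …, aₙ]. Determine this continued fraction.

[11; 14, 1, 1, 2, 3, 19, 3]

⌊161634/14603⌋ = 11, remainder 1001
⌊14603/1001⌋ = 14, remainder 589
⌊1001/589⌋ = 1, remainder 412
⌊589/412⌋ = 1, remainder 177
⌊412/177⌋ = 2, remainder 58
⌊177/58⌋ = 3, remainder 3
⌊58/3⌋ = 19, remainder 1
⌊3/1⌋ = 3, remainder 0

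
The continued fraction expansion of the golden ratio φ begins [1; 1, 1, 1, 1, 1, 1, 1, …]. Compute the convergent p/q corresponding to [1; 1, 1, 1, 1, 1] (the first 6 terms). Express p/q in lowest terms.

Start with 1.
1 + 1/(1/1) = 1 + 1/1 = 2/1
1 + 1/(2/1) = 1 + 1/2 = 3/2
1 + 1/(3/2) = 1 + 2/3 = 5/3
1 + 1/(5/3) = 1 + 3/5 = 8/5
1 + 1/(8/5) = 1 + 5/8 = 13/8

13/8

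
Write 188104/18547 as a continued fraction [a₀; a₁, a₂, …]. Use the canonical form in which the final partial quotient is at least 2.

Apply division with remainder until the remainder is 0:
188104 ÷ 18547 → quotient 10, remainder 2634
18547 ÷ 2634 → quotient 7, remainder 109
2634 ÷ 109 → quotient 24, remainder 18
109 ÷ 18 → quotient 6, remainder 1
18 ÷ 1 → quotient 18, remainder 0

[10; 7, 24, 6, 18]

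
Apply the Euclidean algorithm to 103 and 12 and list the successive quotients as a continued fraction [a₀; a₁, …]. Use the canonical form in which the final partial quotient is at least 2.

103 ÷ 12 → quotient 8, remainder 7
12 ÷ 7 → quotient 1, remainder 5
7 ÷ 5 → quotient 1, remainder 2
5 ÷ 2 → quotient 2, remainder 1
2 ÷ 1 → quotient 2, remainder 0

[8; 1, 1, 2, 2]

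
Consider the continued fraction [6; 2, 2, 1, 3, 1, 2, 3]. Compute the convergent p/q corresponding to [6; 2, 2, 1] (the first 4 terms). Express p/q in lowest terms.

45/7

Build up convergents one term at a time:
a_0 = 6: 6/1
a_1 = 2: 13/2
a_2 = 2: 32/5
a_3 = 1: 45/7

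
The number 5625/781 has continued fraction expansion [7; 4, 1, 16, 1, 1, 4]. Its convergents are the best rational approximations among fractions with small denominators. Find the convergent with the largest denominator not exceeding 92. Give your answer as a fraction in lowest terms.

641/89

List convergents until the denominator exceeds the bound:
a_0 = 7: 7/1  (≤ bound)
a_1 = 4: 29/4  (≤ bound)
a_2 = 1: 36/5  (≤ bound)
a_3 = 16: 605/84  (≤ bound)
a_4 = 1: 641/89  (≤ bound)
a_5 = 1: 1246/173  (> 92, stop)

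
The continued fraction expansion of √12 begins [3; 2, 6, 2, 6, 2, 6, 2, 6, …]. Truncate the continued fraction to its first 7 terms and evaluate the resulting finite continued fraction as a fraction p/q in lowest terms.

8733/2521

Build up convergents one term at a time:
a_0 = 3: 3/1
a_1 = 2: 7/2
a_2 = 6: 45/13
a_3 = 2: 97/28
a_4 = 6: 627/181
a_5 = 2: 1351/390
a_6 = 6: 8733/2521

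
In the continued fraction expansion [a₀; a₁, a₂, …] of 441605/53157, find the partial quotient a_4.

Apply division with remainder until the remainder is 0:
⌊441605/53157⌋ = 8, remainder 16349
⌊53157/16349⌋ = 3, remainder 4110
⌊16349/4110⌋ = 3, remainder 4019
⌊4110/4019⌋ = 1, remainder 91
⌊4019/91⌋ = 44, remainder 15

44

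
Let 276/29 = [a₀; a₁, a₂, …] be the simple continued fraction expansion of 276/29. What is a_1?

1

276 ÷ 29 → quotient 9, remainder 15
29 ÷ 15 → quotient 1, remainder 14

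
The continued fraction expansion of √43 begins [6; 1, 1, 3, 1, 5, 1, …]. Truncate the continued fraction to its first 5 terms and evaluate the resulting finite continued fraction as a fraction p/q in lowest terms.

Use the convergent recurrence hₖ = aₖ·hₖ₋₁ + hₖ₋₂ (and likewise for the denominators kₖ):
a_0 = 6: 6/1
a_1 = 1: 7/1
a_2 = 1: 13/2
a_3 = 3: 46/7
a_4 = 1: 59/9

59/9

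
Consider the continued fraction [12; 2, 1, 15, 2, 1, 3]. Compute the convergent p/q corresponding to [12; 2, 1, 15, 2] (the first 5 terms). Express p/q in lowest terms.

a_0 = 12: 12/1
a_1 = 2: 25/2
a_2 = 1: 37/3
a_3 = 15: 580/47
a_4 = 2: 1197/97

1197/97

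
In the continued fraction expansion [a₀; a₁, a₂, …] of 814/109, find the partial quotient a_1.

2

Run the Euclidean algorithm, recording each quotient:
814 = 7·109 + 51, so a_0 = 7
109 = 2·51 + 7, so a_1 = 2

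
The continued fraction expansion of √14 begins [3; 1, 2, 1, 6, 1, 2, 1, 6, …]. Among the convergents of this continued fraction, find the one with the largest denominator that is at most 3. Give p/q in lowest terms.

List convergents until the denominator exceeds the bound:
a_0 = 3: 3/1  (≤ bound)
a_1 = 1: 4/1  (≤ bound)
a_2 = 2: 11/3  (≤ bound)
a_3 = 1: 15/4  (> 3, stop)

11/3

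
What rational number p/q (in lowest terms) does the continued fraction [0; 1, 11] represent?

11/12

Work from the innermost term outward:
Start with 11.
1 + 1/(11/1) = 1 + 1/11 = 12/11
0 + 1/(12/11) = 0 + 11/12 = 11/12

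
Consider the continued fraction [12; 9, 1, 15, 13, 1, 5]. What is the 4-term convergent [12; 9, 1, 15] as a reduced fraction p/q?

Start with 15.
1 + 1/(15/1) = 1 + 1/15 = 16/15
9 + 1/(16/15) = 9 + 15/16 = 159/16
12 + 1/(159/16) = 12 + 16/159 = 1924/159

1924/159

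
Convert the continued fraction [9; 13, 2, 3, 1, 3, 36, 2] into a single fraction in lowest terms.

Start with 2.
36 + 1/(2/1) = 36 + 1/2 = 73/2
3 + 1/(73/2) = 3 + 2/73 = 221/73
1 + 1/(221/73) = 1 + 73/221 = 294/221
3 + 1/(294/221) = 3 + 221/294 = 1103/294
2 + 1/(1103/294) = 2 + 294/1103 = 2500/1103
13 + 1/(2500/1103) = 13 + 1103/2500 = 33603/2500
9 + 1/(33603/2500) = 9 + 2500/33603 = 304927/33603

304927/33603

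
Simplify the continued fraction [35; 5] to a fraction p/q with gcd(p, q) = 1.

176/5

Collapse the nested fraction from the inside out:
Start with 5.
35 + 1/(5/1) = 35 + 1/5 = 176/5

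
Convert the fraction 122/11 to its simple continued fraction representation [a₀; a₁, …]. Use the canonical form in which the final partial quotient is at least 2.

⌊122/11⌋ = 11, remainder 1
⌊11/1⌋ = 11, remainder 0

[11; 11]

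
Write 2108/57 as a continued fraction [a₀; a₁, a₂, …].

[36; 1, 56]

2108 ÷ 57 → quotient 36, remainder 56
57 ÷ 56 → quotient 1, remainder 1
56 ÷ 1 → quotient 56, remainder 0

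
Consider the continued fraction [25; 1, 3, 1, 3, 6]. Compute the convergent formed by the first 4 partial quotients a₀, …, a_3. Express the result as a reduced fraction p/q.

Build up convergents one term at a time:
a_0 = 25: 25/1
a_1 = 1: 26/1
a_2 = 3: 103/4
a_3 = 1: 129/5

129/5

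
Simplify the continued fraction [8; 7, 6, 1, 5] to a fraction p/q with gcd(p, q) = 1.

a_0 = 8: 8/1
a_1 = 7: 57/7
a_2 = 6: 350/43
a_3 = 1: 407/50
a_4 = 5: 2385/293

2385/293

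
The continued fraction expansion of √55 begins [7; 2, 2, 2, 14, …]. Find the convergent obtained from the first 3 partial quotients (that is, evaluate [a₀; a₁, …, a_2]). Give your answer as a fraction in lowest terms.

37/5

Work from the innermost term outward:
Start with 2.
2 + 1/(2/1) = 2 + 1/2 = 5/2
7 + 1/(5/2) = 7 + 2/5 = 37/5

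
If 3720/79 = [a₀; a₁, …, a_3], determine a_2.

3

Repeatedly divide and take the remainder:
⌊3720/79⌋ = 47, remainder 7
⌊79/7⌋ = 11, remainder 2
⌊7/2⌋ = 3, remainder 1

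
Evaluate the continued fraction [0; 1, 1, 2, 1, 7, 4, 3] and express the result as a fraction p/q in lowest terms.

415/723

Compute successive convergents:
a_0 = 0: 0/1
a_1 = 1: 1/1
a_2 = 1: 1/2
a_3 = 2: 3/5
a_4 = 1: 4/7
a_5 = 7: 31/54
a_6 = 4: 128/223
a_7 = 3: 415/723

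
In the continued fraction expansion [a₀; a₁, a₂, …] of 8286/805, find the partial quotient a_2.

2

8286 ÷ 805 → quotient 10, remainder 236
805 ÷ 236 → quotient 3, remainder 97
236 ÷ 97 → quotient 2, remainder 42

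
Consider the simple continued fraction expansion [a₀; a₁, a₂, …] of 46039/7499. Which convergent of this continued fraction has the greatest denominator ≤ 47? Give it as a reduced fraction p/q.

264/43

a_0 = 6: 6/1  (≤ bound)
a_1 = 7: 43/7  (≤ bound)
a_2 = 5: 221/36  (≤ bound)
a_3 = 1: 264/43  (≤ bound)
a_4 = 2: 749/122  (> 47, stop)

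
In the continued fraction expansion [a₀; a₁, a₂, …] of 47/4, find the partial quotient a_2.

Run the Euclidean algorithm, recording each quotient:
47 = 11·4 + 3, so a_0 = 11
4 = 1·3 + 1, so a_1 = 1
3 = 3·1 + 0, so a_2 = 3

3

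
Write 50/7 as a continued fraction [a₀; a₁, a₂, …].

Repeatedly divide and take the remainder:
50 ÷ 7 → quotient 7, remainder 1
7 ÷ 1 → quotient 7, remainder 0

[7; 7]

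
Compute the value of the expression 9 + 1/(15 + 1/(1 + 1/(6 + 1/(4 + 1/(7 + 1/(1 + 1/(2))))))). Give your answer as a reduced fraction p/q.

98905/10913

Build up convergents one term at a time:
a_0 = 9: 9/1
a_1 = 15: 136/15
a_2 = 1: 145/16
a_3 = 6: 1006/111
a_4 = 4: 4169/460
a_5 = 7: 30189/3331
a_6 = 1: 34358/3791
a_7 = 2: 98905/10913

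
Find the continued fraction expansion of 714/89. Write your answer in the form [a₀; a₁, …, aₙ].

Run the Euclidean algorithm, recording each quotient:
714 ÷ 89 → quotient 8, remainder 2
89 ÷ 2 → quotient 44, remainder 1
2 ÷ 1 → quotient 2, remainder 0

[8; 44, 2]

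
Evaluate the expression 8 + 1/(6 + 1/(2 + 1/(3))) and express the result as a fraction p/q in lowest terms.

367/45

a_0 = 8: 8/1
a_1 = 6: 49/6
a_2 = 2: 106/13
a_3 = 3: 367/45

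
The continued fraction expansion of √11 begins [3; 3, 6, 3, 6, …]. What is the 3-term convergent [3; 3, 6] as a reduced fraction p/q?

a_0 = 3: 3/1
a_1 = 3: 10/3
a_2 = 6: 63/19

63/19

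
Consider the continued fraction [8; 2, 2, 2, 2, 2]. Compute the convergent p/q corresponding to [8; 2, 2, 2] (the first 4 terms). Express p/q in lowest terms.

101/12

Compute successive convergents:
a_0 = 8: 8/1
a_1 = 2: 17/2
a_2 = 2: 42/5
a_3 = 2: 101/12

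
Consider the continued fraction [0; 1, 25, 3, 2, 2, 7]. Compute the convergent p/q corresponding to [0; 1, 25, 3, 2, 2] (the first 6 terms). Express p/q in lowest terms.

430/447

Build up convergents one term at a time:
a_0 = 0: 0/1
a_1 = 1: 1/1
a_2 = 25: 25/26
a_3 = 3: 76/79
a_4 = 2: 177/184
a_5 = 2: 430/447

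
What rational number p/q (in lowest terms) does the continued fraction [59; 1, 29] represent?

1799/30

Use the convergent recurrence hₖ = aₖ·hₖ₋₁ + hₖ₋₂ (and likewise for the denominators kₖ):
a_0 = 59: 59/1
a_1 = 1: 60/1
a_2 = 29: 1799/30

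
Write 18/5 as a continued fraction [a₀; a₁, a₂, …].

18 = 3·5 + 3, so a_0 = 3
5 = 1·3 + 2, so a_1 = 1
3 = 1·2 + 1, so a_2 = 1
2 = 2·1 + 0, so a_3 = 2

[3; 1, 1, 2]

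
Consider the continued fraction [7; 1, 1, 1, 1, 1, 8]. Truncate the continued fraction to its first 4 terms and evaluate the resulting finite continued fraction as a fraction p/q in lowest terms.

Collapse the nested fraction from the inside out:
Start with 1.
1 + 1/(1/1) = 1 + 1/1 = 2/1
1 + 1/(2/1) = 1 + 1/2 = 3/2
7 + 1/(3/2) = 7 + 2/3 = 23/3

23/3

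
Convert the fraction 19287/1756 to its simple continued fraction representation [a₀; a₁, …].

⌊19287/1756⌋ = 10, remainder 1727
⌊1756/1727⌋ = 1, remainder 29
⌊1727/29⌋ = 59, remainder 16
⌊29/16⌋ = 1, remainder 13
⌊16/13⌋ = 1, remainder 3
⌊13/3⌋ = 4, remainder 1
⌊3/1⌋ = 3, remainder 0

[10; 1, 59, 1, 1, 4, 3]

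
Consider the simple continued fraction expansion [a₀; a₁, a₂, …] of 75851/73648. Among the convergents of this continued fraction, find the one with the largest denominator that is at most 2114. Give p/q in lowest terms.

List convergents until the denominator exceeds the bound:
a_0 = 1: 1/1  (≤ bound)
a_1 = 33: 34/33  (≤ bound)
a_2 = 2: 69/67  (≤ bound)
a_3 = 3: 241/234  (≤ bound)
a_4 = 8: 1997/1939  (≤ bound)
a_5 = 1: 2238/2173  (> 2114, stop)

1997/1939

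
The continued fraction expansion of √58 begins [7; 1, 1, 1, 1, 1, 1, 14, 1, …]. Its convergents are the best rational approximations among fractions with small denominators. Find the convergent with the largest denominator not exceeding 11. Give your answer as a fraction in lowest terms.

61/8

a_0 = 7: 7/1  (≤ bound)
a_1 = 1: 8/1  (≤ bound)
a_2 = 1: 15/2  (≤ bound)
a_3 = 1: 23/3  (≤ bound)
a_4 = 1: 38/5  (≤ bound)
a_5 = 1: 61/8  (≤ bound)
a_6 = 1: 99/13  (> 11, stop)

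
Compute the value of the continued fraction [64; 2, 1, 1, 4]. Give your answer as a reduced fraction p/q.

1481/23

a_0 = 64: 64/1
a_1 = 2: 129/2
a_2 = 1: 193/3
a_3 = 1: 322/5
a_4 = 4: 1481/23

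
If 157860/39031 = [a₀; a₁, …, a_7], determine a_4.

2

⌊157860/39031⌋ = 4, remainder 1736
⌊39031/1736⌋ = 22, remainder 839
⌊1736/839⌋ = 2, remainder 58
⌊839/58⌋ = 14, remainder 27
⌊58/27⌋ = 2, remainder 4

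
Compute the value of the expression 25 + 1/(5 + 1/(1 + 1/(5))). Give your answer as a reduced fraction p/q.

881/35

Compute successive convergents:
a_0 = 25: 25/1
a_1 = 5: 126/5
a_2 = 1: 151/6
a_3 = 5: 881/35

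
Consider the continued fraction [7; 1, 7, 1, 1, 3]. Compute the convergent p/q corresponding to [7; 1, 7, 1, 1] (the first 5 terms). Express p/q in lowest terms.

134/17

Build up convergents one term at a time:
a_0 = 7: 7/1
a_1 = 1: 8/1
a_2 = 7: 63/8
a_3 = 1: 71/9
a_4 = 1: 134/17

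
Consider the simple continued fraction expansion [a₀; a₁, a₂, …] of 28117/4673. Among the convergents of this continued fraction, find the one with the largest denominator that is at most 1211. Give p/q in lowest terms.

4627/769

a_0 = 6: 6/1  (≤ bound)
a_1 = 59: 355/59  (≤ bound)
a_2 = 6: 2136/355  (≤ bound)
a_3 = 1: 2491/414  (≤ bound)
a_4 = 1: 4627/769  (≤ bound)
a_5 = 2: 11745/1952  (> 1211, stop)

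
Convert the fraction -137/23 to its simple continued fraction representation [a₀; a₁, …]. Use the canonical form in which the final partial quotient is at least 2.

[-6; 23]

Run the Euclidean algorithm, recording each quotient:
⌊-137/23⌋ = -6, remainder 1
⌊23/1⌋ = 23, remainder 0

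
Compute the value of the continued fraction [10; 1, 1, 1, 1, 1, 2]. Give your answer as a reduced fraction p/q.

a_0 = 10: 10/1
a_1 = 1: 11/1
a_2 = 1: 21/2
a_3 = 1: 32/3
a_4 = 1: 53/5
a_5 = 1: 85/8
a_6 = 2: 223/21

223/21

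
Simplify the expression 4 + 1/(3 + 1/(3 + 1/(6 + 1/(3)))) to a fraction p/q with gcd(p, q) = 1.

Start with 3.
6 + 1/(3/1) = 6 + 1/3 = 19/3
3 + 1/(19/3) = 3 + 3/19 = 60/19
3 + 1/(60/19) = 3 + 19/60 = 199/60
4 + 1/(199/60) = 4 + 60/199 = 856/199

856/199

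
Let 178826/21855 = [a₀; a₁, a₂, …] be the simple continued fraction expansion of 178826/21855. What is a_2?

Repeatedly divide and take the remainder:
178826 ÷ 21855 → quotient 8, remainder 3986
21855 ÷ 3986 → quotient 5, remainder 1925
3986 ÷ 1925 → quotient 2, remainder 136

2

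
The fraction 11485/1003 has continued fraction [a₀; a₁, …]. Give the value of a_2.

11485 = 11·1003 + 452, so a_0 = 11
1003 = 2·452 + 99, so a_1 = 2
452 = 4·99 + 56, so a_2 = 4

4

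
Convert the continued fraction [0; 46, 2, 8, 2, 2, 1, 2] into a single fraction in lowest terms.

339/15754

Start with 2.
1 + 1/(2/1) = 1 + 1/2 = 3/2
2 + 1/(3/2) = 2 + 2/3 = 8/3
2 + 1/(8/3) = 2 + 3/8 = 19/8
8 + 1/(19/8) = 8 + 8/19 = 160/19
2 + 1/(160/19) = 2 + 19/160 = 339/160
46 + 1/(339/160) = 46 + 160/339 = 15754/339
0 + 1/(15754/339) = 0 + 339/15754 = 339/15754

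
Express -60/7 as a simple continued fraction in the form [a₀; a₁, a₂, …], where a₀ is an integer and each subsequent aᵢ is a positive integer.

⌊-60/7⌋ = -9, remainder 3
⌊7/3⌋ = 2, remainder 1
⌊3/1⌋ = 3, remainder 0

[-9; 2, 3]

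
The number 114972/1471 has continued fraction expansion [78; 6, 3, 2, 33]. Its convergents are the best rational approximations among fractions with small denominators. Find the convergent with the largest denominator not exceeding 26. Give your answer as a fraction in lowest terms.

1485/19

a_0 = 78: 78/1  (≤ bound)
a_1 = 6: 469/6  (≤ bound)
a_2 = 3: 1485/19  (≤ bound)
a_3 = 2: 3439/44  (> 26, stop)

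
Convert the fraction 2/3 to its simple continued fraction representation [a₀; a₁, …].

[0; 1, 2]

⌊2/3⌋ = 0, remainder 2
⌊3/2⌋ = 1, remainder 1
⌊2/1⌋ = 2, remainder 0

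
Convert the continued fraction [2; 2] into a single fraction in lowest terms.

5/2

Start with 2.
2 + 1/(2/1) = 2 + 1/2 = 5/2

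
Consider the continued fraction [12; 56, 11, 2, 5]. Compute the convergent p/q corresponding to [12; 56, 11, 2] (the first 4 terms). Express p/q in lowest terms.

Start with 2.
11 + 1/(2/1) = 11 + 1/2 = 23/2
56 + 1/(23/2) = 56 + 2/23 = 1290/23
12 + 1/(1290/23) = 12 + 23/1290 = 15503/1290

15503/1290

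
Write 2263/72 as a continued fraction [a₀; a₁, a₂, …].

[31; 2, 3, 10]

Repeatedly divide and take the remainder:
⌊2263/72⌋ = 31, remainder 31
⌊72/31⌋ = 2, remainder 10
⌊31/10⌋ = 3, remainder 1
⌊10/1⌋ = 10, remainder 0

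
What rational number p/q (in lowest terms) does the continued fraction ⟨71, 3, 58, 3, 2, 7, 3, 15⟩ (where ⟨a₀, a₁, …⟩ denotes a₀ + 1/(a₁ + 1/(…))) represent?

a_0 = 71: 71/1
a_1 = 3: 214/3
a_2 = 58: 12483/175
a_3 = 3: 37663/528
a_4 = 2: 87809/1231
a_5 = 7: 652326/9145
a_6 = 3: 2044787/28666
a_7 = 15: 31324131/439135

31324131/439135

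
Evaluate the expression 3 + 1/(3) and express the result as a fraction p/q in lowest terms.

Starting at the tail and folding back:
Start with 3.
3 + 1/(3/1) = 3 + 1/3 = 10/3

10/3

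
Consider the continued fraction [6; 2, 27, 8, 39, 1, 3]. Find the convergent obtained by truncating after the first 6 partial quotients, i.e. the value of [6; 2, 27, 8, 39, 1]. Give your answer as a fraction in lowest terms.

115117/17735

Compute successive convergents:
a_0 = 6: 6/1
a_1 = 2: 13/2
a_2 = 27: 357/55
a_3 = 8: 2869/442
a_4 = 39: 112248/17293
a_5 = 1: 115117/17735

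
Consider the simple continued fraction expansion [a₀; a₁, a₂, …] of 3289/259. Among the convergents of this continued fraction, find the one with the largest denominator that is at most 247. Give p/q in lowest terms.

a_0 = 12: 12/1  (≤ bound)
a_1 = 1: 13/1  (≤ bound)
a_2 = 2: 38/3  (≤ bound)
a_3 = 3: 127/10  (≤ bound)
a_4 = 8: 1054/83  (≤ bound)
a_5 = 3: 3289/259  (> 247, stop)

1054/83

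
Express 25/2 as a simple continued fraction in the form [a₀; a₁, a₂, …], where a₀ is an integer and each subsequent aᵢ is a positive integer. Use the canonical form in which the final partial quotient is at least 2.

25 ÷ 2 → quotient 12, remainder 1
2 ÷ 1 → quotient 2, remainder 0

[12; 2]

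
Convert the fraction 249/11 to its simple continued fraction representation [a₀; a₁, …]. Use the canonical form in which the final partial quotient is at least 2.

Apply division with remainder until the remainder is 0:
249 = 22·11 + 7, so a_0 = 22
11 = 1·7 + 4, so a_1 = 1
7 = 1·4 + 3, so a_2 = 1
4 = 1·3 + 1, so a_3 = 1
3 = 3·1 + 0, so a_4 = 3

[22; 1, 1, 1, 3]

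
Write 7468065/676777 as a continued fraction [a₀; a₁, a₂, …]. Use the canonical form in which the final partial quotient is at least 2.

7468065 ÷ 676777 → quotient 11, remainder 23518
676777 ÷ 23518 → quotient 28, remainder 18273
23518 ÷ 18273 → quotient 1, remainder 5245
18273 ÷ 5245 → quotient 3, remainder 2538
5245 ÷ 2538 → quotient 2, remainder 169
2538 ÷ 169 → quotient 15, remainder 3
169 ÷ 3 → quotient 56, remainder 1
3 ÷ 1 → quotient 3, remainder 0

[11; 28, 1, 3, 2, 15, 56, 3]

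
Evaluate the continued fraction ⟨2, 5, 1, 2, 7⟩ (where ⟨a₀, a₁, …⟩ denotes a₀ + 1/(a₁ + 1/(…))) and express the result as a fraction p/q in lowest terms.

272/125

Work from the innermost term outward:
Start with 7.
2 + 1/(7/1) = 2 + 1/7 = 15/7
1 + 1/(15/7) = 1 + 7/15 = 22/15
5 + 1/(22/15) = 5 + 15/22 = 125/22
2 + 1/(125/22) = 2 + 22/125 = 272/125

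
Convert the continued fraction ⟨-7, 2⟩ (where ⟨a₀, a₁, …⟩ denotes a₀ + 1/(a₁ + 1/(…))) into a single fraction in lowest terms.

Start with 2.
-7 + 1/(2/1) = -7 + 1/2 = -13/2

-13/2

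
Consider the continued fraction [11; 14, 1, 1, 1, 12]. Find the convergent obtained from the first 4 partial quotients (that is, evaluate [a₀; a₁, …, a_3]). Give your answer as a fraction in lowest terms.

Work from the innermost term outward:
Start with 1.
1 + 1/(1/1) = 1 + 1/1 = 2/1
14 + 1/(2/1) = 14 + 1/2 = 29/2
11 + 1/(29/2) = 11 + 2/29 = 321/29

321/29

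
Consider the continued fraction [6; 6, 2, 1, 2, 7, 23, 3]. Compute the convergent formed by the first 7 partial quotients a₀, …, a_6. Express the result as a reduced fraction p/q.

53559/8699

Start with 23.
7 + 1/(23/1) = 7 + 1/23 = 162/23
2 + 1/(162/23) = 2 + 23/162 = 347/162
1 + 1/(347/162) = 1 + 162/347 = 509/347
2 + 1/(509/347) = 2 + 347/509 = 1365/509
6 + 1/(1365/509) = 6 + 509/1365 = 8699/1365
6 + 1/(8699/1365) = 6 + 1365/8699 = 53559/8699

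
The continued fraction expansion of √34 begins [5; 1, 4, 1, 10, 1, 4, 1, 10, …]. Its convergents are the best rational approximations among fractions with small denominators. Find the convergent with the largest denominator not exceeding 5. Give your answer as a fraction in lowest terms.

29/5

List convergents until the denominator exceeds the bound:
a_0 = 5: 5/1  (≤ bound)
a_1 = 1: 6/1  (≤ bound)
a_2 = 4: 29/5  (≤ bound)
a_3 = 1: 35/6  (> 5, stop)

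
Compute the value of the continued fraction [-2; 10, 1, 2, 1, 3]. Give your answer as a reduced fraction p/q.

-307/161

Use the convergent recurrence hₖ = aₖ·hₖ₋₁ + hₖ₋₂ (and likewise for the denominators kₖ):
a_0 = -2: -2/1
a_1 = 10: -19/10
a_2 = 1: -21/11
a_3 = 2: -61/32
a_4 = 1: -82/43
a_5 = 3: -307/161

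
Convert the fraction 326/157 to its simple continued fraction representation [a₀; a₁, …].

[2; 13, 12]

326 ÷ 157 → quotient 2, remainder 12
157 ÷ 12 → quotient 13, remainder 1
12 ÷ 1 → quotient 12, remainder 0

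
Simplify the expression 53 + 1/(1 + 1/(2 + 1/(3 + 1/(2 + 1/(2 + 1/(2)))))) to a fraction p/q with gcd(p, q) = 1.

7249/135

a_0 = 53: 53/1
a_1 = 1: 54/1
a_2 = 2: 161/3
a_3 = 3: 537/10
a_4 = 2: 1235/23
a_5 = 2: 3007/56
a_6 = 2: 7249/135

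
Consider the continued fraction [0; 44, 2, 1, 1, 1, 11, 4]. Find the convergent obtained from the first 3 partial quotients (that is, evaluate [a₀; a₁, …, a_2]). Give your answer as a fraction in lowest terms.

2/89

a_0 = 0: 0/1
a_1 = 44: 1/44
a_2 = 2: 2/89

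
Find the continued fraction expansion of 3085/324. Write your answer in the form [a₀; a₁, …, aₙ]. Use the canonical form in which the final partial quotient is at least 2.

[9; 1, 1, 11, 14]

Apply division with remainder until the remainder is 0:
⌊3085/324⌋ = 9, remainder 169
⌊324/169⌋ = 1, remainder 155
⌊169/155⌋ = 1, remainder 14
⌊155/14⌋ = 11, remainder 1
⌊14/1⌋ = 14, remainder 0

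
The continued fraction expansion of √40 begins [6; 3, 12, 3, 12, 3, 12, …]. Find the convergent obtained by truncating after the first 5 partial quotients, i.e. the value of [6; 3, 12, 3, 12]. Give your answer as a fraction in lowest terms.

Use the convergent recurrence hₖ = aₖ·hₖ₋₁ + hₖ₋₂ (and likewise for the denominators kₖ):
a_0 = 6: 6/1
a_1 = 3: 19/3
a_2 = 12: 234/37
a_3 = 3: 721/114
a_4 = 12: 8886/1405

8886/1405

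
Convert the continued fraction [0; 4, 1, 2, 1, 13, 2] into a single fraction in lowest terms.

Start with 2.
13 + 1/(2/1) = 13 + 1/2 = 27/2
1 + 1/(27/2) = 1 + 2/27 = 29/27
2 + 1/(29/27) = 2 + 27/29 = 85/29
1 + 1/(85/29) = 1 + 29/85 = 114/85
4 + 1/(114/85) = 4 + 85/114 = 541/114
0 + 1/(541/114) = 0 + 114/541 = 114/541

114/541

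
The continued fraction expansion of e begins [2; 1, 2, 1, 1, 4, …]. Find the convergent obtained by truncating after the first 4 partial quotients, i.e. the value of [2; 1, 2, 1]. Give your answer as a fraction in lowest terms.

a_0 = 2: 2/1
a_1 = 1: 3/1
a_2 = 2: 8/3
a_3 = 1: 11/4

11/4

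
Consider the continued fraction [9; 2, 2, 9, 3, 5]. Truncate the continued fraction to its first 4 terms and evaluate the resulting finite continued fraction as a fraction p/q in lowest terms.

442/47

a_0 = 9: 9/1
a_1 = 2: 19/2
a_2 = 2: 47/5
a_3 = 9: 442/47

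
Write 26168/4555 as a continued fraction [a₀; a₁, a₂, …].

26168 = 5·4555 + 3393, so a_0 = 5
4555 = 1·3393 + 1162, so a_1 = 1
3393 = 2·1162 + 1069, so a_2 = 2
1162 = 1·1069 + 93, so a_3 = 1
1069 = 11·93 + 46, so a_4 = 11
93 = 2·46 + 1, so a_5 = 2
46 = 46·1 + 0, so a_6 = 46

[5; 1, 2, 1, 11, 2, 46]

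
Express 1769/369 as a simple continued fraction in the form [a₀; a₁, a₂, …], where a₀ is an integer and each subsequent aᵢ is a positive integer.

[4; 1, 3, 1, 5, 1, 10]

⌊1769/369⌋ = 4, remainder 293
⌊369/293⌋ = 1, remainder 76
⌊293/76⌋ = 3, remainder 65
⌊76/65⌋ = 1, remainder 11
⌊65/11⌋ = 5, remainder 10
⌊11/10⌋ = 1, remainder 1
⌊10/1⌋ = 10, remainder 0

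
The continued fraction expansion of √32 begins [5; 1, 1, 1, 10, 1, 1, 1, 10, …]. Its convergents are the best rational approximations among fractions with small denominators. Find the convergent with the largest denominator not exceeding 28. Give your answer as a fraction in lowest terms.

a_0 = 5: 5/1  (≤ bound)
a_1 = 1: 6/1  (≤ bound)
a_2 = 1: 11/2  (≤ bound)
a_3 = 1: 17/3  (≤ bound)
a_4 = 10: 181/32  (> 28, stop)

17/3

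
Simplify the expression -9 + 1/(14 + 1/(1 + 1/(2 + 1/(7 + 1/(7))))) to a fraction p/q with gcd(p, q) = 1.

a_0 = -9: -9/1
a_1 = 14: -125/14
a_2 = 1: -134/15
a_3 = 2: -393/44
a_4 = 7: -2885/323
a_5 = 7: -20588/2305

-20588/2305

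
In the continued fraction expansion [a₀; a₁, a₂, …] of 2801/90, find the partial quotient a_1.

8

⌊2801/90⌋ = 31, remainder 11
⌊90/11⌋ = 8, remainder 2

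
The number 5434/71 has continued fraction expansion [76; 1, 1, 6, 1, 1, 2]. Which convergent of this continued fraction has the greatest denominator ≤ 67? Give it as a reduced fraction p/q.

2143/28

a_0 = 76: 76/1  (≤ bound)
a_1 = 1: 77/1  (≤ bound)
a_2 = 1: 153/2  (≤ bound)
a_3 = 6: 995/13  (≤ bound)
a_4 = 1: 1148/15  (≤ bound)
a_5 = 1: 2143/28  (≤ bound)
a_6 = 2: 5434/71  (> 67, stop)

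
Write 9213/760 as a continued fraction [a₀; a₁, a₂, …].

[12; 8, 5, 1, 4, 3]

⌊9213/760⌋ = 12, remainder 93
⌊760/93⌋ = 8, remainder 16
⌊93/16⌋ = 5, remainder 13
⌊16/13⌋ = 1, remainder 3
⌊13/3⌋ = 4, remainder 1
⌊3/1⌋ = 3, remainder 0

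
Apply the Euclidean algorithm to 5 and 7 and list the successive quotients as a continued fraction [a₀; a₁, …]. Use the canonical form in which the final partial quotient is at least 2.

Apply division with remainder until the remainder is 0:
⌊5/7⌋ = 0, remainder 5
⌊7/5⌋ = 1, remainder 2
⌊5/2⌋ = 2, remainder 1
⌊2/1⌋ = 2, remainder 0

[0; 1, 2, 2]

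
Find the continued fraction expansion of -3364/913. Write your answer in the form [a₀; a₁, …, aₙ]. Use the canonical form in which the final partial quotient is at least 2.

-3364 = -4·913 + 288, so a_0 = -4
913 = 3·288 + 49, so a_1 = 3
288 = 5·49 + 43, so a_2 = 5
49 = 1·43 + 6, so a_3 = 1
43 = 7·6 + 1, so a_4 = 7
6 = 6·1 + 0, so a_5 = 6

[-4; 3, 5, 1, 7, 6]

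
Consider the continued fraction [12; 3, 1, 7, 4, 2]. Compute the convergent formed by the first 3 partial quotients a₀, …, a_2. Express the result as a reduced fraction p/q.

49/4

Start with 1.
3 + 1/(1/1) = 3 + 1/1 = 4/1
12 + 1/(4/1) = 12 + 1/4 = 49/4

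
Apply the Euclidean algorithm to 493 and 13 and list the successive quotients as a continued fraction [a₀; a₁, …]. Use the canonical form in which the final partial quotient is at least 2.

[37; 1, 12]

493 ÷ 13 → quotient 37, remainder 12
13 ÷ 12 → quotient 1, remainder 1
12 ÷ 1 → quotient 12, remainder 0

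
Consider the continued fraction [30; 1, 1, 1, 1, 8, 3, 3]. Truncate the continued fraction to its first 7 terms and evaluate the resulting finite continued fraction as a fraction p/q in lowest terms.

4101/134

Start with 3.
8 + 1/(3/1) = 8 + 1/3 = 25/3
1 + 1/(25/3) = 1 + 3/25 = 28/25
1 + 1/(28/25) = 1 + 25/28 = 53/28
1 + 1/(53/28) = 1 + 28/53 = 81/53
1 + 1/(81/53) = 1 + 53/81 = 134/81
30 + 1/(134/81) = 30 + 81/134 = 4101/134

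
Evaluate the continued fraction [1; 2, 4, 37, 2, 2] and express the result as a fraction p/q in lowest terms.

2446/1693

a_0 = 1: 1/1
a_1 = 2: 3/2
a_2 = 4: 13/9
a_3 = 37: 484/335
a_4 = 2: 981/679
a_5 = 2: 2446/1693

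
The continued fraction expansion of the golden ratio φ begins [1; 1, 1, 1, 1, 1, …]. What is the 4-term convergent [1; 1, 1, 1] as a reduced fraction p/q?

a_0 = 1: 1/1
a_1 = 1: 2/1
a_2 = 1: 3/2
a_3 = 1: 5/3

5/3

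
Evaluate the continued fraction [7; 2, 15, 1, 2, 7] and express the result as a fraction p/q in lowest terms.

Start with 7.
2 + 1/(7/1) = 2 + 1/7 = 15/7
1 + 1/(15/7) = 1 + 7/15 = 22/15
15 + 1/(22/15) = 15 + 15/22 = 345/22
2 + 1/(345/22) = 2 + 22/345 = 712/345
7 + 1/(712/345) = 7 + 345/712 = 5329/712

5329/712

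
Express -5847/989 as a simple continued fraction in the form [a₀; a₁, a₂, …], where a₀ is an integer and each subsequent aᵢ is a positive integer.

[-6; 11, 2, 1, 2, 1, 1, 4]

Apply division with remainder until the remainder is 0:
⌊-5847/989⌋ = -6, remainder 87
⌊989/87⌋ = 11, remainder 32
⌊87/32⌋ = 2, remainder 23
⌊32/23⌋ = 1, remainder 9
⌊23/9⌋ = 2, remainder 5
⌊9/5⌋ = 1, remainder 4
⌊5/4⌋ = 1, remainder 1
⌊4/1⌋ = 4, remainder 0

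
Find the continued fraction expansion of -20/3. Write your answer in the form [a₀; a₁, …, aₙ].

Apply division with remainder until the remainder is 0:
-20 = -7·3 + 1, so a_0 = -7
3 = 3·1 + 0, so a_1 = 3

[-7; 3]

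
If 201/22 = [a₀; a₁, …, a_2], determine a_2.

3

⌊201/22⌋ = 9, remainder 3
⌊22/3⌋ = 7, remainder 1
⌊3/1⌋ = 3, remainder 0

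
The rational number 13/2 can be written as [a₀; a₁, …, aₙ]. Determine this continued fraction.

⌊13/2⌋ = 6, remainder 1
⌊2/1⌋ = 2, remainder 0

[6; 2]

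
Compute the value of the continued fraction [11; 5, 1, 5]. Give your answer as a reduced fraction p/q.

a_0 = 11: 11/1
a_1 = 5: 56/5
a_2 = 1: 67/6
a_3 = 5: 391/35

391/35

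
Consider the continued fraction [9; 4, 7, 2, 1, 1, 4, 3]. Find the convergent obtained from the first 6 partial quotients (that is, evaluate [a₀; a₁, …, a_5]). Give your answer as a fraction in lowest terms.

1414/153

a_0 = 9: 9/1
a_1 = 4: 37/4
a_2 = 7: 268/29
a_3 = 2: 573/62
a_4 = 1: 841/91
a_5 = 1: 1414/153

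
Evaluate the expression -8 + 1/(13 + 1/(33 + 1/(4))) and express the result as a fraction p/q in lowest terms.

Build up convergents one term at a time:
a_0 = -8: -8/1
a_1 = 13: -103/13
a_2 = 33: -3407/430
a_3 = 4: -13731/1733

-13731/1733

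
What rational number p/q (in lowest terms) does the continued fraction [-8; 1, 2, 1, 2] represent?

-80/11

Start with 2.
1 + 1/(2/1) = 1 + 1/2 = 3/2
2 + 1/(3/2) = 2 + 2/3 = 8/3
1 + 1/(8/3) = 1 + 3/8 = 11/8
-8 + 1/(11/8) = -8 + 8/11 = -80/11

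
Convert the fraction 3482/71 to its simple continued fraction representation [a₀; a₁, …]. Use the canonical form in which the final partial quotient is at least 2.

Repeatedly divide and take the remainder:
3482 = 49·71 + 3, so a_0 = 49
71 = 23·3 + 2, so a_1 = 23
3 = 1·2 + 1, so a_2 = 1
2 = 2·1 + 0, so a_3 = 2

[49; 23, 1, 2]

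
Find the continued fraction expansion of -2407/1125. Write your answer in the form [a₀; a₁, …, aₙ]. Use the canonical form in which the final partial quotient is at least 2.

Repeatedly divide and take the remainder:
⌊-2407/1125⌋ = -3, remainder 968
⌊1125/968⌋ = 1, remainder 157
⌊968/157⌋ = 6, remainder 26
⌊157/26⌋ = 6, remainder 1
⌊26/1⌋ = 26, remainder 0

[-3; 1, 6, 6, 26]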